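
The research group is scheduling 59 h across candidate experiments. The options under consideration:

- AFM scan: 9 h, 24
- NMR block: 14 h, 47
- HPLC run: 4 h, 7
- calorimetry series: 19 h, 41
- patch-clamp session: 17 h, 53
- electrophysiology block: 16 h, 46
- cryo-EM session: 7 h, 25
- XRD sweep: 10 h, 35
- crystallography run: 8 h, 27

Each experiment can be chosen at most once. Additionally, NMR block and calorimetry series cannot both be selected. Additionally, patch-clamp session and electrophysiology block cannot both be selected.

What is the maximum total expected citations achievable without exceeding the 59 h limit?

Taking NMR block + patch-clamp session + cryo-EM session + XRD sweep + crystallography run: 56 h used, 187 in expected citations.

187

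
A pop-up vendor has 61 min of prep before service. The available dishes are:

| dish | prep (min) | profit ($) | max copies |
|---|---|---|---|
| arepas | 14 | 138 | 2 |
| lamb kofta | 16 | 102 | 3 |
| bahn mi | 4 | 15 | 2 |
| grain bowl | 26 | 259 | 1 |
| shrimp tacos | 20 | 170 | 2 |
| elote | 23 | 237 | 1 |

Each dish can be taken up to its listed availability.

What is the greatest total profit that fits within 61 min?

567

By profit per min: elote 10.30, grain bowl 9.96, arepas 9.86, shrimp tacos 8.50 lead.
Taking the top-ratio dishes first gives 2×bahn mi + grain bowl + elote for 526 (57 min).
Replace 2×bahn mi and elote with arepas + shrimp tacos: the trade gains 41 net, giving 567 at 60 min.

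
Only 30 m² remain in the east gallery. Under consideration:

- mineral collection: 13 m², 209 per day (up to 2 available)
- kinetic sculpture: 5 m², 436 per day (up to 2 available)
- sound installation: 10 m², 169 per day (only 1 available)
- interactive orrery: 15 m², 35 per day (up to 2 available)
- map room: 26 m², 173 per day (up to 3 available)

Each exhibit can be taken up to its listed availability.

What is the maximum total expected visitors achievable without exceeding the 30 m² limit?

By expected visitors per m²: kinetic sculpture 87.20, sound installation 16.90, mineral collection 16.08, map room 6.65 lead.
Filling by ratio: 2×kinetic sculpture + sound installation for 1041, with 10 m² left unused.
Dropping sound installation frees 10 m²; slotting in mineral collection (13 m²) lifts the total to 1081 at 23 m².
Every other selection either busts 30 m² or exceeds an availability limit or fails to beat 1081.

1081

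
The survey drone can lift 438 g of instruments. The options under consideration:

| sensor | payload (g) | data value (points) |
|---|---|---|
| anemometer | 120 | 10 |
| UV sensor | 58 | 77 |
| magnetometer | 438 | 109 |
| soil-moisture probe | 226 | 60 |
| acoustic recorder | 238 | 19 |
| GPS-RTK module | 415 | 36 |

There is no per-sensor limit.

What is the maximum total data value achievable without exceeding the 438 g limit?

539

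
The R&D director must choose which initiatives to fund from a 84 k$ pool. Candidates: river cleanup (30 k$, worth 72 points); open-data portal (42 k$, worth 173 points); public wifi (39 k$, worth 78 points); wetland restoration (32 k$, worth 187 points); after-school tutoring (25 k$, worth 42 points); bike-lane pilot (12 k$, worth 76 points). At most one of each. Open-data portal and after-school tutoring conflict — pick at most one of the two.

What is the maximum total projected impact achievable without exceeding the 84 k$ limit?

Greedy by ratio would take river cleanup + wetland restoration + bike-lane pilot: 74 k$ used, total 335.
The 42 k$ tied up in river cleanup and bike-lane pilot is better spent on open-data portal — total rises to 360 (74 k$).
Nothing else feasible within 84 k$ beats 360.

360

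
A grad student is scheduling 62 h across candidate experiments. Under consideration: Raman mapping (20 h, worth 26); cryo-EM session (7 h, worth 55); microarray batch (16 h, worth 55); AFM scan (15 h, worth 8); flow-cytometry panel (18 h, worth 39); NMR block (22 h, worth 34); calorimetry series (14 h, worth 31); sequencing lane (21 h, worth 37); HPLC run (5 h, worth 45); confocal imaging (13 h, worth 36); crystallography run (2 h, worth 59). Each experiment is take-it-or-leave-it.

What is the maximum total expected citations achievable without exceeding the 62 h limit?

Greedy by ratio would take cryo-EM session + microarray batch + calorimetry series + HPLC run + confocal imaging + crystallography run: 57 h used, total 281.
Dropping calorimetry series frees 14 h; slotting in flow-cytometry panel (18 h) lifts the total to 289 at 61 h.
The closest alternative, cryo-EM session + microarray batch + flow-cytometry panel + calorimetry series + HPLC run + crystallography run, reaches only 284.

289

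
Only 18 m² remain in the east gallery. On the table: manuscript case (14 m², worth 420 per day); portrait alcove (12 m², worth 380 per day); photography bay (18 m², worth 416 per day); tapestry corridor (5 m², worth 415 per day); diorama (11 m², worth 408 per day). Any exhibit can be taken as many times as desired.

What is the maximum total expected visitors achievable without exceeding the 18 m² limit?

1245

Taking 3×tapestry corridor: 15 m² used, 1245 in expected visitors.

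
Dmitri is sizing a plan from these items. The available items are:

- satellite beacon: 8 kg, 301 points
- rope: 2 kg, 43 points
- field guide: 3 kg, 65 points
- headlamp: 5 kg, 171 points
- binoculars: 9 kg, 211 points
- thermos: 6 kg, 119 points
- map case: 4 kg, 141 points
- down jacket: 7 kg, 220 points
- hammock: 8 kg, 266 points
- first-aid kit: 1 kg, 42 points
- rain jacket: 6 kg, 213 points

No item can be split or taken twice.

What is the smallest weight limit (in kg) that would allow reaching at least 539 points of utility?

15

Need the lightest bundle worth ≥ 539.
satellite beacon + first-aid kit + rain jacket reaches 556 using 15 kg.
Below 15 kg the best achievable stays under 539.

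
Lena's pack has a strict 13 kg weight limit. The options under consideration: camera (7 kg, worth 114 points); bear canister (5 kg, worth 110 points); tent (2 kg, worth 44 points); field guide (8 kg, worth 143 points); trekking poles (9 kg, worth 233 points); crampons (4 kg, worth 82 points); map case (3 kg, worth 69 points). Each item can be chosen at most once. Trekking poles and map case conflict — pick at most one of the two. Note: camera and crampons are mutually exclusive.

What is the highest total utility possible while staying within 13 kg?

315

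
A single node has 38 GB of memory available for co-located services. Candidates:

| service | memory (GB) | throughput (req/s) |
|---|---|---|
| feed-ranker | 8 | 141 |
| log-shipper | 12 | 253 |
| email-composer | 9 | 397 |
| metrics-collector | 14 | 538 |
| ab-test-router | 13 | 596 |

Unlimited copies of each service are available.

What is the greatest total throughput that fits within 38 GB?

Best packing: email-composer + 2×ab-test-router — 35 GB, 1589 total.

1589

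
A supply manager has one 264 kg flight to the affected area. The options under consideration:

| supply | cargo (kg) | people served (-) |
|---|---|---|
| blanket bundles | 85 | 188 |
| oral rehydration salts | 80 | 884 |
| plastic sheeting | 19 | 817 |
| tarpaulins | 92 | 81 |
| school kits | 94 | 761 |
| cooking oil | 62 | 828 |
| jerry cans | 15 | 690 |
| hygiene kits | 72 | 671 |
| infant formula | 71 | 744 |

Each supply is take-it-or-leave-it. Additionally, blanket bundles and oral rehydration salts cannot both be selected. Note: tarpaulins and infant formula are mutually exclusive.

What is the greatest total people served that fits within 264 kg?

3963

Density check — jerry cans 46.00, plastic sheeting 43.00, cooking oil 13.35, oral rehydration salts 11.05 are the best per kg.
Best packing: oral rehydration salts + plastic sheeting + cooking oil + jerry cans + infant formula — 247 kg, 3963 total.
The spare 17 kg is too small for any remaining supply, and no feasible exchange beats 3963.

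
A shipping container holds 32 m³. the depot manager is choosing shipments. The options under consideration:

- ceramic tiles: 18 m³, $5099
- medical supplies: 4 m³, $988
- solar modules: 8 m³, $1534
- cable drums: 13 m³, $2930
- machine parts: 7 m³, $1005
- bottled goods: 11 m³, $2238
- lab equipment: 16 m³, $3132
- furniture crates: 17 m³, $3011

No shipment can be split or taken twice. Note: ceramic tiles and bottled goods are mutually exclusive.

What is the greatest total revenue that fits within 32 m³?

8029

Taking the top-ratio shipments first gives ceramic tiles + medical supplies + solar modules for 7621 (30 m³).
Dropping medical supplies and solar modules frees 12 m³; slotting in cable drums (13 m³) lifts the total to 8029 at 31 m³.
Next best is ceramic tiles + medical supplies + solar modules at 7621 (30 m³) — short by 408.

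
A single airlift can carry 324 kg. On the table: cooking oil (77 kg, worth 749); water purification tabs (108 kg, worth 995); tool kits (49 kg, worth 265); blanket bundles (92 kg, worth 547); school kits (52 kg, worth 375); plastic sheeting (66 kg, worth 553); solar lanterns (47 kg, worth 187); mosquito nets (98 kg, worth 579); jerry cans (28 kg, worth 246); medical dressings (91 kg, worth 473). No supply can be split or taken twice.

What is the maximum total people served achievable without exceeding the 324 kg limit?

2672

Filling by ratio: cooking oil + water purification tabs + plastic sheeting + jerry cans for 2543, with 45 kg left unused.
Replace jerry cans with school kits: the trade gains 129 net, giving 2672 at 303 kg.
The closest alternative, cooking oil + water purification tabs + tool kits + school kits + jerry cans, reaches only 2630.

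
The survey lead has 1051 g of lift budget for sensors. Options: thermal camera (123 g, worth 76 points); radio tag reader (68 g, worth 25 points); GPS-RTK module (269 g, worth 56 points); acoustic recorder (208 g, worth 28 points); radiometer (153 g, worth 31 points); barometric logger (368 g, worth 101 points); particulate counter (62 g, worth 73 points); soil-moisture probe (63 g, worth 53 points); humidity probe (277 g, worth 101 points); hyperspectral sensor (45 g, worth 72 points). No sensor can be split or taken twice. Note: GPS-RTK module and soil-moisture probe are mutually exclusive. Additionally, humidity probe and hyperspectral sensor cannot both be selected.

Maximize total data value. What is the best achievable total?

435

Density check — hyperspectral sensor 1.60, particulate counter 1.18, soil-moisture probe 0.84 are the best per g.
Best packing: thermal camera + radiometer + barometric logger + particulate counter + soil-moisture probe + humidity probe — 1046 g, 435 total.
Next best is thermal camera + acoustic recorder + radiometer + barometric logger + particulate counter + soil-moisture probe + hyperspectral sensor at 434 (1022 g) — short by 1.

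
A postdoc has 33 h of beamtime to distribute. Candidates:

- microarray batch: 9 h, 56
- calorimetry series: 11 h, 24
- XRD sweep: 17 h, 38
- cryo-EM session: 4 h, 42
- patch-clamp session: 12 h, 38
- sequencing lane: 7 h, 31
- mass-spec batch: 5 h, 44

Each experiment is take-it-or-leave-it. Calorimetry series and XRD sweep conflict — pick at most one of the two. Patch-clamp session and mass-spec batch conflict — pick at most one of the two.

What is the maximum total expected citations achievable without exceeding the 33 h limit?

The ratio ordering already packs tightly: microarray batch + cryo-EM session + sequencing lane + mass-spec batch, 25 h, 173.

173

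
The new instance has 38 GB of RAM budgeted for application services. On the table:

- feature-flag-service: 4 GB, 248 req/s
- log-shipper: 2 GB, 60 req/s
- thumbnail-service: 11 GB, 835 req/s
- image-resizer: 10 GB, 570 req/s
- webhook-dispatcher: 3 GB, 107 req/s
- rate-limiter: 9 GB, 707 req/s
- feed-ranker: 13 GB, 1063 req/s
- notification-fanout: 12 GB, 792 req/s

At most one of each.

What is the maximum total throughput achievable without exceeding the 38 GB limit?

2853

Taking feature-flag-service + thumbnail-service + rate-limiter + feed-ranker: 37 GB used, 2853 in throughput.
No other feasible combination exceeds 2853.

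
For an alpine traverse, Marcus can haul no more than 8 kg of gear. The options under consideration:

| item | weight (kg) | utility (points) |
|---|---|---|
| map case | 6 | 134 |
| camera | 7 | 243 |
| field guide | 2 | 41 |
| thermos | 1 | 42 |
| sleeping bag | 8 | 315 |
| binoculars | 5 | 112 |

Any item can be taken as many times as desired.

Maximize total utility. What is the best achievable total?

336

Best packing: 8×thermos — 8 kg, 336 total.
No other feasible combination exceeds 336.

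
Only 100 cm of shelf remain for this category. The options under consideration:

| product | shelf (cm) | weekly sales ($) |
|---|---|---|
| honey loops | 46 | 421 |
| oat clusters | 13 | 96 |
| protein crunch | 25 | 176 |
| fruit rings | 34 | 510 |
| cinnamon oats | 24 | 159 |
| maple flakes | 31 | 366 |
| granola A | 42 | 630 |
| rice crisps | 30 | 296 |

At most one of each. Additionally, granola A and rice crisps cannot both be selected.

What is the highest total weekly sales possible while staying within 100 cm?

Density check — fruit rings 15.00, granola A 15.00, maple flakes 11.81, rice crisps 9.87 are the best per cm.
The ratio heuristic lands on oat clusters + fruit rings + granola A (1236) but leaves 11 cm idle.
Replace oat clusters with cinnamon oats: the trade gains 63 net, giving 1299 at 100 cm.
Next best is oat clusters + fruit rings + granola A at 1236 (89 cm) — short by 63.

1299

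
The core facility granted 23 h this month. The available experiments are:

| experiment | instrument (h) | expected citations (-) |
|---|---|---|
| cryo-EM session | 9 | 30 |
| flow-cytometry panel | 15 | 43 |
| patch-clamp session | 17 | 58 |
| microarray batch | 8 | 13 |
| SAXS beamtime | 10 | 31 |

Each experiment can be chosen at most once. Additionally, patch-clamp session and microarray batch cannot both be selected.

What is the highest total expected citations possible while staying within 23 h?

61

The ratio heuristic lands on patch-clamp session (58) but leaves 6 h idle.
Replace patch-clamp session with cryo-EM session + SAXS beamtime: the trade gains 3 net, giving 61 at 19 h.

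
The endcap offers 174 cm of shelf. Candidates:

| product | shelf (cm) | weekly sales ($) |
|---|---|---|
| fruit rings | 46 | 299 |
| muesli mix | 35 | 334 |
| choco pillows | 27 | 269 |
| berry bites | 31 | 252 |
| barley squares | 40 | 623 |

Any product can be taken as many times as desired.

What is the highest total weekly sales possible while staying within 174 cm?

2492

The ratio ordering already packs tightly: 4×barley squares, 160 cm, 2492.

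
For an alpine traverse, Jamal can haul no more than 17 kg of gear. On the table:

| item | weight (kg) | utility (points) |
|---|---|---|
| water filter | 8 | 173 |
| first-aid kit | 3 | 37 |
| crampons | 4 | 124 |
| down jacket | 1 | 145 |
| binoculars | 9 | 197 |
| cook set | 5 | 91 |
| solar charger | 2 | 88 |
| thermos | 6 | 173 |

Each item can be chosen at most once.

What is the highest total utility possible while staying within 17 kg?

579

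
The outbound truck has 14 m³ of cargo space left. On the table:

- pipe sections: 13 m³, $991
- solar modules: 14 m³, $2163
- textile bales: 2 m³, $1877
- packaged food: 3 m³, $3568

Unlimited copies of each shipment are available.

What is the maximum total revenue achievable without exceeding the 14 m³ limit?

Best packing: textile bales + 4×packaged food — 14 m³, 16149 total.
That's the maximum — no swap from here does better than 16149.

16149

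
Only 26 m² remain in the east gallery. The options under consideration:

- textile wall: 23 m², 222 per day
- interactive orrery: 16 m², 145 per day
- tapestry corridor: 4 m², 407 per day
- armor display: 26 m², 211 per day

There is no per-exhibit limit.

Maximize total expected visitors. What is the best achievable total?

6×tapestry corridor uses 24 of the 26 m² and totals 2442.
Every other selection either busts 26 m² or fails to beat 2442.

2442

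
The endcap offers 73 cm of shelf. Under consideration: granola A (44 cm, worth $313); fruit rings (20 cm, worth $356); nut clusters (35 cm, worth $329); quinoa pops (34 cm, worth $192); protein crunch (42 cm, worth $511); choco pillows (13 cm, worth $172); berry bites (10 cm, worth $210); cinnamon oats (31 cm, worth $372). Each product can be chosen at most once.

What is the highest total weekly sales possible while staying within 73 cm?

1077

The ratio heuristic lands on fruit rings + choco pillows + berry bites (738) but leaves 30 cm idle.
Dropping choco pillows frees 13 cm; slotting in protein crunch (42 cm) lifts the total to 1077 at 72 cm.
Every other selection either busts 73 cm or fails to beat 1077.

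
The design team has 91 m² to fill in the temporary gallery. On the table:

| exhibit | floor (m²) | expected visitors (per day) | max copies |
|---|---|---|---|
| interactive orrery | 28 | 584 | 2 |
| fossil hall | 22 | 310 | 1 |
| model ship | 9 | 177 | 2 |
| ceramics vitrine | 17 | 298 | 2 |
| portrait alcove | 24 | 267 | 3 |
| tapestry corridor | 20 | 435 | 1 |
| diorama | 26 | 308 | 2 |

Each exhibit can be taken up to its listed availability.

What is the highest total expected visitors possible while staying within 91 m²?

1820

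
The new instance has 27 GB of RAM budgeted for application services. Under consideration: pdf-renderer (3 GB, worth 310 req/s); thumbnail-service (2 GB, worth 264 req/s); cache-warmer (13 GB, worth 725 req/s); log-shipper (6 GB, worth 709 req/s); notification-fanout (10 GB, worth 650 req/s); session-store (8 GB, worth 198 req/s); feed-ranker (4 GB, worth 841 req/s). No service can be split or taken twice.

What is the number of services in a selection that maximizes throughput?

The maximum throughput within 27 GB is 2774.
pdf-renderer + thumbnail-service + log-shipper + notification-fanout + feed-ranker hits 2774 at 25 GB.
Every optimal selection uses 5 services.

5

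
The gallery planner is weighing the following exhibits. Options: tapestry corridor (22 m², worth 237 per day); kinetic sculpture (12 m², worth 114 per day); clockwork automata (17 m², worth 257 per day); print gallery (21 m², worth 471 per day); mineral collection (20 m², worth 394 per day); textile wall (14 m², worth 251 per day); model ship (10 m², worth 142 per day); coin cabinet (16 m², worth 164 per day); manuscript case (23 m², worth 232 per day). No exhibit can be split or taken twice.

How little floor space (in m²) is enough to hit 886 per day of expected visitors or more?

51

Minimise m² subject to total expected visitors ≥ 886.
clockwork automata + mineral collection + textile wall reaches 902 using 51 m².
No combination under 51 m² hits 886.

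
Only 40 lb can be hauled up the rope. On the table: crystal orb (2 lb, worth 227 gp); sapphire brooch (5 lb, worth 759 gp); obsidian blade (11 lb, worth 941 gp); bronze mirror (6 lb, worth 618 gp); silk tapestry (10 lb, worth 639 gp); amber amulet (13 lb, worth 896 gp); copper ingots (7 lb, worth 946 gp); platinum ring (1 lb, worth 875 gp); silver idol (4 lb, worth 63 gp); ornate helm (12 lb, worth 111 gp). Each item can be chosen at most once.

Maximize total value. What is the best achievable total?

Density check — platinum ring 875.00, sapphire brooch 151.80, copper ingots 135.14, crystal orb 113.50 are the best per lb.
A density-first pass picks crystal orb + sapphire brooch + obsidian blade + bronze mirror + copper ingots + platinum ring + silver idol — 4429 at 36 lb.
Replace crystal orb and silver idol with silk tapestry: the trade gains 349 net, giving 4778 at 40 lb.

4778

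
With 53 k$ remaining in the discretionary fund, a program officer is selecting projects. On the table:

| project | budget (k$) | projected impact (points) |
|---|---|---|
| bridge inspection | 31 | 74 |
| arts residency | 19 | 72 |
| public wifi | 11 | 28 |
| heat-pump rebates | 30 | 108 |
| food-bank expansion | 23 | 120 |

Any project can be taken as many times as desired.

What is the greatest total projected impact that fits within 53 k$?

Ranking by ratio (projected impact/k$): food-bank expansion 5.22, arts residency 3.79, heat-pump rebates 3.60, public wifi 2.55.
Taking 2×food-bank expansion: 46 k$ used, 240 in projected impact.
Nothing else within 53 k$ beats 240.

240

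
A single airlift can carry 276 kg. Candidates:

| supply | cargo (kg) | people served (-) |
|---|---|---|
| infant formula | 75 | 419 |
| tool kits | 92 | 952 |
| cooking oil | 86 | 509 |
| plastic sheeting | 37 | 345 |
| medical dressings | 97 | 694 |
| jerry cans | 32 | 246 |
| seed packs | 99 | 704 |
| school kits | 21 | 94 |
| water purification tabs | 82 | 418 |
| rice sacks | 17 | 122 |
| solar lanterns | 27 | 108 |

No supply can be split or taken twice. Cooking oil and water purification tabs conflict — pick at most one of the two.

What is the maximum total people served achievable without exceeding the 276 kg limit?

2359

Tool kits + plastic sheeting + medical dressings + jerry cans + rice sacks uses 275 of the 276 kg and totals 2359.
The closest alternative, tool kits + plastic sheeting + jerry cans + seed packs, reaches only 2247.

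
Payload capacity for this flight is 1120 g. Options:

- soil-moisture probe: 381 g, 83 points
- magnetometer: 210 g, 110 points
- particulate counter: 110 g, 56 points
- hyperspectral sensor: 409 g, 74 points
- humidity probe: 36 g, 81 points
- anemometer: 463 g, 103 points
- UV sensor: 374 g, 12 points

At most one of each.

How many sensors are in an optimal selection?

Best achievable data value is 377.
For example soil-moisture probe + magnetometer + humidity probe + anemometer achieves it, using 1090 g.
Every optimal selection uses 4 sensors.

4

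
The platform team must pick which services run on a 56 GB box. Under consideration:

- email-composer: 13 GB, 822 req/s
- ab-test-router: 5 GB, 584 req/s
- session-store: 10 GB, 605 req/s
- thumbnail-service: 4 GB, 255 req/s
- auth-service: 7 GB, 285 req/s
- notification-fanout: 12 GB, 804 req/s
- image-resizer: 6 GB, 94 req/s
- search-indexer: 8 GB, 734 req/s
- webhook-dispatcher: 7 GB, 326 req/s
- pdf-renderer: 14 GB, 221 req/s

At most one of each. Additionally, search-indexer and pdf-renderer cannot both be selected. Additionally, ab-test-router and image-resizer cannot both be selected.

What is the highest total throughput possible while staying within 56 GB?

3875

Density check — ab-test-router 116.80, search-indexer 91.75, notification-fanout 67.00, thumbnail-service 63.75 are the best per GB.
The ratio heuristic lands on email-composer + ab-test-router + session-store + thumbnail-service + notification-fanout + search-indexer (3804) but leaves 4 GB idle.
Replace thumbnail-service with webhook-dispatcher: the trade gains 71 net, giving 3875 at 55 GB.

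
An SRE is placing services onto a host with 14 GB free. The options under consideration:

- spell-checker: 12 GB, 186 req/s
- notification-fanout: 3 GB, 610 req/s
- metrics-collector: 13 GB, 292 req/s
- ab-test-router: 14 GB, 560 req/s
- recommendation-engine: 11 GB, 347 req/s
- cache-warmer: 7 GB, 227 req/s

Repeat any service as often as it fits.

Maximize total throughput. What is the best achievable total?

2440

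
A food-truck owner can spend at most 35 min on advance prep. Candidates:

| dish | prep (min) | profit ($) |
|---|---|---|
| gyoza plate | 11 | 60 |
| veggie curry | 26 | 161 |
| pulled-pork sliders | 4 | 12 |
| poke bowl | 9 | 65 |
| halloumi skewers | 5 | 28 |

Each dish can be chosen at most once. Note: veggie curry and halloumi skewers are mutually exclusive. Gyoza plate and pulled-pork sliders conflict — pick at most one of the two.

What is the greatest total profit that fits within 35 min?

226

By profit per min: poke bowl 7.22, veggie curry 6.19, halloumi skewers 5.60 lead.
Best packing: veggie curry + poke bowl — 35 min, 226 total.
Next best is veggie curry + pulled-pork sliders at 173 (30 min) — short by 53.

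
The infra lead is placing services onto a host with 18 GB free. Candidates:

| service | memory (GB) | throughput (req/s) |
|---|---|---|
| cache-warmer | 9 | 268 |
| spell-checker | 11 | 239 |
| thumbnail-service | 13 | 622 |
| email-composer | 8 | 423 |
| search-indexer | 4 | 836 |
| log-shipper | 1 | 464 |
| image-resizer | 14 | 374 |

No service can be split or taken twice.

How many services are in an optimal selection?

Optimal total is 1922.
For example thumbnail-service + search-indexer + log-shipper achieves it, using 18 GB.
Any selection reaching 1922 contains exactly 3 services.

3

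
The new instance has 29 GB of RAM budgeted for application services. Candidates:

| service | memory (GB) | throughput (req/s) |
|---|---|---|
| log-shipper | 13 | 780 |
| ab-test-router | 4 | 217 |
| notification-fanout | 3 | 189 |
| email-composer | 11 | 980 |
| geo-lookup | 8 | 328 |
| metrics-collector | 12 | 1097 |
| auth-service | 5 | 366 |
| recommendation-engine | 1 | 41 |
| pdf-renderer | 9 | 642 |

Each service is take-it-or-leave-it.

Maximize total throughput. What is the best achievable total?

By throughput per GB: metrics-collector 91.42, email-composer 89.09, auth-service 73.20, pdf-renderer 71.33 lead.
Taking email-composer + metrics-collector + auth-service + recommendation-engine: 29 GB used, 2484 in throughput.

2484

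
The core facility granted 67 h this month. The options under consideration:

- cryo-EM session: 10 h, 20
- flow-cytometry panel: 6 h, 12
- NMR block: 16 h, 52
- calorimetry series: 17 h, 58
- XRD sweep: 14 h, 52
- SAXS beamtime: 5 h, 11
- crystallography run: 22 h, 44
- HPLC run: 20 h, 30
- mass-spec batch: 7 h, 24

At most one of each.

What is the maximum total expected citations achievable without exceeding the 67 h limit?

209

Ranking by ratio (expected citations/h): XRD sweep 3.71, mass-spec batch 3.43, calorimetry series 3.41, NMR block 3.25.
Flow-cytometry panel + NMR block + calorimetry series + XRD sweep + SAXS beamtime + mass-spec batch uses 65 of the 67 h and totals 209.
Nothing else within 67 h beats 209.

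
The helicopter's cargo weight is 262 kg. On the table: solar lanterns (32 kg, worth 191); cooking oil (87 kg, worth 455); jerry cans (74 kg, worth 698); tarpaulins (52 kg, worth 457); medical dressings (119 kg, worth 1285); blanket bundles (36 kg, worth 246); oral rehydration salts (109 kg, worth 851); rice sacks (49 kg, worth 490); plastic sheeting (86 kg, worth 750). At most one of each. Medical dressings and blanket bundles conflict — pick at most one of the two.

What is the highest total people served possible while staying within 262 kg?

2525

Taking the top-ratio supplies first gives jerry cans + medical dressings + rice sacks for 2473 (242 kg).
The 74 kg tied up in jerry cans is better spent on plastic sheeting — total rises to 2525 (254 kg).
Next best is tarpaulins + medical dressings + plastic sheeting at 2492 (257 kg) — short by 33.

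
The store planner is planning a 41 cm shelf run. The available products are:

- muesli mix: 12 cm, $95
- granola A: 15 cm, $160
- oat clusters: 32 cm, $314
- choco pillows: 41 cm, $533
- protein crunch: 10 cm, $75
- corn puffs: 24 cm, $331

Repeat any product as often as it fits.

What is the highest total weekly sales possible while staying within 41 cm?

Density check — corn puffs 13.79, choco pillows 13.00, granola A 10.67, oat clusters 9.81 are the best per cm.
The ratio heuristic lands on granola A + corn puffs (491) but leaves 2 cm idle.
Dropping granola A and corn puffs frees 39 cm; slotting in choco pillows (41 cm) lifts the total to 533 at 41 cm.
No other feasible combination exceeds 533.

533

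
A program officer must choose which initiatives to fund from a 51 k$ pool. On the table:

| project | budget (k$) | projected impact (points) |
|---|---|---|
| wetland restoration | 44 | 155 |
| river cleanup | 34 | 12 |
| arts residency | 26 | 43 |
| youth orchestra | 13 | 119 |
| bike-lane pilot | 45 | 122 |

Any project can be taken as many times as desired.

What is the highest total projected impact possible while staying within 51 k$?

By projected impact per k$: youth orchestra 9.15, wetland restoration 3.52, bike-lane pilot 2.71, arts residency 1.65 lead.
The ratio ordering already packs tightly: 3×youth orchestra, 39 k$, 357.
That's the maximum — no swap from here does better than 357.

357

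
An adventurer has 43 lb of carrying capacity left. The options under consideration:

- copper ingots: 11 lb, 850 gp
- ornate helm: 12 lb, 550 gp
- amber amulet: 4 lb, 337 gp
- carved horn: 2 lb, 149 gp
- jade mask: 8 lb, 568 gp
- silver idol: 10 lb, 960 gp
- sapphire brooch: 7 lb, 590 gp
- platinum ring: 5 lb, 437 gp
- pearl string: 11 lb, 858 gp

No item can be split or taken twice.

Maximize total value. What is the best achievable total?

Filling by ratio: amber amulet + carved horn + silver idol + sapphire brooch + platinum ring + pearl string for 3331, with 4 lb left unused.
Dropping carved horn and platinum ring frees 7 lb; slotting in copper ingots (11 lb) lifts the total to 3595 at 43 lb.
Next best is copper ingots + amber amulet + carved horn + silver idol + platinum ring + pearl string at 3591 (43 lb) — short by 4.

3595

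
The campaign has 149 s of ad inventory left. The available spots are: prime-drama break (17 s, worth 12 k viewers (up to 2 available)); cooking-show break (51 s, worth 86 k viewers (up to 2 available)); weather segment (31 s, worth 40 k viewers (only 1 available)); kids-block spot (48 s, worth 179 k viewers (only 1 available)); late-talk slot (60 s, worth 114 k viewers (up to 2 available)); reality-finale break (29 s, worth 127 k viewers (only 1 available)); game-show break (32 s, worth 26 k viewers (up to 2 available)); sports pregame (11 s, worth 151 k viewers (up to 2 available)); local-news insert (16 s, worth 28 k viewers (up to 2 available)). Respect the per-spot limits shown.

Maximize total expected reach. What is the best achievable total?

676

The ratio ordering already packs tightly: prime-drama break + kids-block spot + reality-finale break + 2×sports pregame + 2×local-news insert, 148 s, 676.
Nothing else within 149 s beats 676.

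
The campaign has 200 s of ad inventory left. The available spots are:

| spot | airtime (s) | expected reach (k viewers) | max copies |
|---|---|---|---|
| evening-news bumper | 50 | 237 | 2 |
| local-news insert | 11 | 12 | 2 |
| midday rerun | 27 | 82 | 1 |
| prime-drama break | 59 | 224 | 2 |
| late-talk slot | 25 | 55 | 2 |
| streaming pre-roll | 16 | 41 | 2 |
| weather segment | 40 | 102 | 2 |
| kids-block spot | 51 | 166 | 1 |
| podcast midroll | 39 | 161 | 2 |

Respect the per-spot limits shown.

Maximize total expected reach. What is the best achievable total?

The ratio heuristic lands on 2×evening-news bumper + streaming pre-roll + 2×podcast midroll (837) but leaves 6 s idle.
Dropping streaming pre-roll and podcast midroll frees 55 s; slotting in prime-drama break (59 s) lifts the total to 859 at 198 s.
The spare 2 s is too small for any remaining spot, and no exchange beats 859.

859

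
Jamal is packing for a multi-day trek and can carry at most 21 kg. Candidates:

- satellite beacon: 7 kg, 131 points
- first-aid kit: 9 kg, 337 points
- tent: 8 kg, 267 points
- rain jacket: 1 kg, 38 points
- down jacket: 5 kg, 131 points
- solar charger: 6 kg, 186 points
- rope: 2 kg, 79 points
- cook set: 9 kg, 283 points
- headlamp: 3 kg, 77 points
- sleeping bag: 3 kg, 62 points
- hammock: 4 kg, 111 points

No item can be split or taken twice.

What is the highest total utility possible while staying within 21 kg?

Filling by ratio: first-aid kit + tent + rain jacket + rope for 721, with 1 kg left unused.
The 8 kg tied up in tent is better spent on cook set — total rises to 737 (21 kg).

737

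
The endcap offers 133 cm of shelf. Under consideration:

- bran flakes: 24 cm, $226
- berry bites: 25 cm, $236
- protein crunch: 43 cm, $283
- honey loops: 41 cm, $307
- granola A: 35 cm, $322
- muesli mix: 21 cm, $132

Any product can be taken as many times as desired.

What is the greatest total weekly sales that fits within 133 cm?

1246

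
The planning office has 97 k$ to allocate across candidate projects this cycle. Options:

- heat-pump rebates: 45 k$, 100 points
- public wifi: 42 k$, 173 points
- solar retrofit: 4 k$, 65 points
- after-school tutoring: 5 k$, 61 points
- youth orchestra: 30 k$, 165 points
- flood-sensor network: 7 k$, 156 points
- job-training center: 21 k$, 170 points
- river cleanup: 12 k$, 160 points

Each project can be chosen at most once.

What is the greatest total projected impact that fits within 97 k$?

785

Taking the top-ratio projects first gives solar retrofit + after-school tutoring + youth orchestra + flood-sensor network + job-training center + river cleanup for 777 (79 k$).
Replace youth orchestra with public wifi: the trade gains 8 net, giving 785 at 91 k$.
Next best is solar retrofit + after-school tutoring + youth orchestra + flood-sensor network + job-training center + river cleanup at 777 (79 k$) — short by 8.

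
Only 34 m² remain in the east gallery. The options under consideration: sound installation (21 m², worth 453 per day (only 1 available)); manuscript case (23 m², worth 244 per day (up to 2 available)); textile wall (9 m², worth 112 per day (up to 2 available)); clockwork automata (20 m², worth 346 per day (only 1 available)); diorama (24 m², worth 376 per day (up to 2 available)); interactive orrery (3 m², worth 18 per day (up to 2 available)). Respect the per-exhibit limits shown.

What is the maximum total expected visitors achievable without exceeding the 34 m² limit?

By expected visitors per m²: sound installation 21.57, clockwork automata 17.30, diorama 15.67, textile wall 12.44 lead.
Taking sound installation + textile wall + interactive orrery: 33 m² used, 583 in expected visitors.
Nothing else within 34 m² beats 583.

583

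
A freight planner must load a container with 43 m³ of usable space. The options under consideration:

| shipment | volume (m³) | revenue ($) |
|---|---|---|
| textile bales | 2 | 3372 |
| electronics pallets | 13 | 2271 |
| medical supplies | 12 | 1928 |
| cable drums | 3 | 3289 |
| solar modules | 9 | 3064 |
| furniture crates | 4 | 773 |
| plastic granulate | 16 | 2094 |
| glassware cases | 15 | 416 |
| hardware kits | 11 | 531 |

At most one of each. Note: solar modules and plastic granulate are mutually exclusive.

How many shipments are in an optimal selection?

6

Best achievable revenue is 14697.
One optimal bundle: textile bales + electronics pallets + medical supplies + cable drums + solar modules + furniture crates (43 m³).
Any selection reaching 14697 contains exactly 6 shipments.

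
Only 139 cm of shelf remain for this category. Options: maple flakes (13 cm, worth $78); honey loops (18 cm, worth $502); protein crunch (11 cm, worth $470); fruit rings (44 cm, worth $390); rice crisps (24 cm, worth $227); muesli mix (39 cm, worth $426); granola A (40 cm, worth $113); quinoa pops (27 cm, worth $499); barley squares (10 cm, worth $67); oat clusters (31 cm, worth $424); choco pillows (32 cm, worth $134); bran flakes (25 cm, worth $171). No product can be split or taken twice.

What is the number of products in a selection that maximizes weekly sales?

Best achievable weekly sales is 2399.
For example maple flakes + honey loops + protein crunch + muesli mix + quinoa pops + oat clusters achieves it, using 139 cm.
Any selection reaching 2399 contains exactly 6 products.

6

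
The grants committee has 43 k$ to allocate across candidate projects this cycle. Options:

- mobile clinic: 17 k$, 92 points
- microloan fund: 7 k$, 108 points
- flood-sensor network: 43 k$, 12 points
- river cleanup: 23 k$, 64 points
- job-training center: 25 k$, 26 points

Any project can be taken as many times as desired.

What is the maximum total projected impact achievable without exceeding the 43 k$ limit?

648

6×microloan fund uses 42 of the 43 k$ and totals 648.
Every other selection either busts 43 k$ or fails to beat 648.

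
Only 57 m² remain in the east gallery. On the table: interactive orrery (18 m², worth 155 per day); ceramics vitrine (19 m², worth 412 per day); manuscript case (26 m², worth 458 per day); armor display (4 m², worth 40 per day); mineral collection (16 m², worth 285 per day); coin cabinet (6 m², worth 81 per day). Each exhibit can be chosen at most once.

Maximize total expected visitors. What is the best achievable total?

Greedy by ratio would take ceramics vitrine + armor display + mineral collection + coin cabinet: 45 m² used, total 818.
Dropping mineral collection frees 16 m²; slotting in manuscript case (26 m²) lifts the total to 991 at 55 m².
Runner-up ceramics vitrine + manuscript case + coin cabinet tops out at 951.

991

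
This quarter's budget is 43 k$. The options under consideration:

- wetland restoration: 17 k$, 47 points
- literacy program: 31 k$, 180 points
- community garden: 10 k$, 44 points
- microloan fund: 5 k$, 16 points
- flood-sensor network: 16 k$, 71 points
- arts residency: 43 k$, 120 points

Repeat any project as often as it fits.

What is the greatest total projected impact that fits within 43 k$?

224

The ratio ordering already packs tightly: literacy program + community garden, 41 k$, 224.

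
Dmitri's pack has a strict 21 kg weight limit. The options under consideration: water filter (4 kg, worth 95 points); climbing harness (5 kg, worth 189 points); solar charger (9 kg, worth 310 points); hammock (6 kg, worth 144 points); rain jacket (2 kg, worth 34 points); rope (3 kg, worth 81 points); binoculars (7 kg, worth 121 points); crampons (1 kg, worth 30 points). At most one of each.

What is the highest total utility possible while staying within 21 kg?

By utility per kg: climbing harness 37.80, solar charger 34.44, crampons 30.00, rope 27.00 lead.
Taking the top-ratio items first gives climbing harness + solar charger + rain jacket + rope + crampons for 644 (20 kg).
Replace rain jacket and crampons with water filter: the trade gains 31 net, giving 675 at 21 kg.

675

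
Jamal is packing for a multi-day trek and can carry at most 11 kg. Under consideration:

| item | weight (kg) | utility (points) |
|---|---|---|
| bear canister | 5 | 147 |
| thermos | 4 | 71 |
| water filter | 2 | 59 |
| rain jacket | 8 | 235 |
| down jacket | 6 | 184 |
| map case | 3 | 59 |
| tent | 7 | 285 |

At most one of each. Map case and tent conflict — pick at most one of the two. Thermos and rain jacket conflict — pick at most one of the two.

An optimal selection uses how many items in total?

2

Optimal total is 356.
One optimal bundle: thermos + tent (11 kg).
All optima have 2 items.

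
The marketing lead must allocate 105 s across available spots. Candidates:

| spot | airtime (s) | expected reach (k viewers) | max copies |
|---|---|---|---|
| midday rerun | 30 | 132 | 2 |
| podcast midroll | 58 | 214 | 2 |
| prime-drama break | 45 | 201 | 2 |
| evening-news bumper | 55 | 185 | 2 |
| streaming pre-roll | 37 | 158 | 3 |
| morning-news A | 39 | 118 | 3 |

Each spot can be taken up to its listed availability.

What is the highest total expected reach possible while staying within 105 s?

By expected reach per s: prime-drama break 4.47, midday rerun 4.40, streaming pre-roll 4.27, podcast midroll 3.69 lead.
Filling by ratio: 2×prime-drama break for 402, with 15 s left unused.
Dropping prime-drama break frees 45 s; slotting in 2×midday rerun (60 s) lifts the total to 465 at 105 s.
Nothing else within 105 s beats 465.

465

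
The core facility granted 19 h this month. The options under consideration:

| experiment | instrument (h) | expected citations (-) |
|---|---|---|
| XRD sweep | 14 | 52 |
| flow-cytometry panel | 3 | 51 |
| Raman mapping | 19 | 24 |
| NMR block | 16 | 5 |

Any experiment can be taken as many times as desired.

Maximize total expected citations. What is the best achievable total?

By expected citations per h: flow-cytometry panel 17.00, XRD sweep 3.71, Raman mapping 1.26, NMR block 0.31 lead.
6×flow-cytometry panel uses 18 of the 19 h and totals 306.

306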